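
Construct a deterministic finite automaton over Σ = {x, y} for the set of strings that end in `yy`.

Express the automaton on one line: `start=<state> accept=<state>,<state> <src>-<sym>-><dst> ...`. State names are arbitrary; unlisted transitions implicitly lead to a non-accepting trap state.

start=S0 accept=S2 S0-x->S0 S0-y->S1 S1-x->S0 S1-y->S2 S2-x->S0 S2-y->S2

Let each state record the length of the longest suffix of the input read so far that is also a prefix of `yy`. S1 means the last symbol is `y`; S2 means the last 2 symbols are `yy`. Accept only at S2, where the string currently ends in `yy`.
3 states suffice.
        x   y  
>  S0   S0  S1 
   S1   S0  S2 
 * S2   S0  S2 
(> = start, * = accepting)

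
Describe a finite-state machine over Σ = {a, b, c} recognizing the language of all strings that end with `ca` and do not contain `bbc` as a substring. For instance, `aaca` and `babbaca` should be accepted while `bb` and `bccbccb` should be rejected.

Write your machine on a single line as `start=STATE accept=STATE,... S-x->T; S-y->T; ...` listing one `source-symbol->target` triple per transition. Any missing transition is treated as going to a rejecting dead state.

start=s0; accept=s4; s0-a->s0; s0-b->s1; s0-c->s2; s1-a->s0; s1-b->s3; s1-c->s2; s2-a->s4; s2-b->s1; s2-c->s2; s3-a->s0; s3-b->s3; s3-c->s5; s4-a->s0; s4-b->s1; s4-c->s2; s5-a->s5; s5-b->s5; s5-c->s5

Run two small machines in parallel and take their product. One (3 states) tracks how much of the suffix `ca` has currently been matched; the other (4 states) tracks partial matches of the forbidden pattern `bbc`. Each combined state is a pair, one component from each; accept when both components accept. After merging equivalent states the machine shrinks.
A 6-state machine:
        a   b   c  
>  s0   s0  s1  s2 
   s1   s0  s3  s2 
   s2   s4  s1  s2 
   s3   s0  s3  s5 
 * s4   s0  s1  s2 
   s5   s5  s5  s5 
(> = start, * = accepting)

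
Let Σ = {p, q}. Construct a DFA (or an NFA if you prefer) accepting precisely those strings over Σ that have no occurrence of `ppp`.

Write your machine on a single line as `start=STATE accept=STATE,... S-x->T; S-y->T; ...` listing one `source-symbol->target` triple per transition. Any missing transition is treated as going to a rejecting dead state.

This is the complement of 'contains `ppp`'. Use the same substring-matching states — S0 through S3 holding how much of `ppp` has just been matched — but flip the accepting set: everything except the trap S3 accepts.
A 4-state machine:
        p   q  
>* S0   S1  S0 
 * S1   S2  S0 
 * S2   S3  S0 
   S3   S3  S3 
(> = start, * = accepting)

start=S0; accept=S0,S1,S2; S0-p->S1; S0-q->S0; S1-p->S2; S1-q->S0; S2-p->S3; S2-q->S0; S3-p->S3; S3-q->S3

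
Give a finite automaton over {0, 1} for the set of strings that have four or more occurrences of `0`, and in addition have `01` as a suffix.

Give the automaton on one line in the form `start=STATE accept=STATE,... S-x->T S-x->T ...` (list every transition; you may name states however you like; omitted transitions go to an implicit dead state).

start=A accept=F A-0->B A-1->A B-0->C B-1->B C-0->D C-1->C D-0->E D-1->D E-0->E E-1->F F-0->E F-1->D

Build one automaton per condition and run them in lockstep. One (6 states) tracks the count of `0`s, saturating at 5; the other (3 states) tracks how much of the suffix `01` has currently been matched. Each combined state is a pair, one component from each; accept when both components accept. After merging equivalent states the machine shrinks.
A 6-state machine:
       0  1 
>  A   B  A 
   B   C  B 
   C   D  C 
   D   E  D 
   E   E  F 
 * F   E  D 
(> = start, * = accepting)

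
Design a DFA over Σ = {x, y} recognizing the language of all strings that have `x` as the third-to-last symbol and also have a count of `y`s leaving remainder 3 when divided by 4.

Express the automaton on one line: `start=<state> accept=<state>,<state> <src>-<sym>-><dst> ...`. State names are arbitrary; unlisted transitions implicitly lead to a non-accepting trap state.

start=q0 accept=q7,q11,q12,q14 q0-x->q0 q0-y->q1 q1-x->q2 q1-y->q3 q2-x->q2 q2-y->q4 q3-x->q5 q3-y->q6 q4-x->q5 q4-y->q7 q5-x->q8 q5-y->q9 q6-x->q10 q6-y->q0 q7-x->q10 q7-y->q0 q8-x->q8 q8-y->q11 q9-x->q12 q9-y->q0 q10-x->q13 q10-y->q0 q11-x->q12 q11-y->q0 q12-x->q13 q12-y->q0 q13-x->q14 q13-y->q0 q14-x->q14 q14-y->q0

Handle the two conditions separately and then intersect. One (15 states) tracks the last 3 symbols read; the other (4 states) tracks the count of `y`s modulo 4. Each combined state is a pair, one component from each; accept when both components accept. After merging equivalent states the machine shrinks.
          x    y  
>  q0     q0   q1 
   q1     q2   q3 
   q2     q2   q4 
   q3     q5   q6 
   q4     q5   q7 
   q5     q8   q9 
   q6    q10   q0 
 * q7    q10   q0 
   q8     q8  q11 
   q9    q12   q0 
   q10   q13   q0 
 * q11   q12   q0 
 * q12   q13   q0 
   q13   q14   q0 
 * q14   q14   q0 
(> = start, * = accepting)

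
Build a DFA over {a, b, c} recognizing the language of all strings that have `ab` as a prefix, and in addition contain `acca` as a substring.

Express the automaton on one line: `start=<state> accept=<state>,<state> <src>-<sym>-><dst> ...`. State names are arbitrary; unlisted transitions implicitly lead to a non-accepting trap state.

start=S0 accept=S11 S0-a->S1 S0-b->S2 S0-c->S2 S1-a->S3 S1-b->S4 S1-c->S5 S2-a->S3 S2-b->S2 S2-c->S2 S3-a->S3 S3-b->S2 S3-c->S5 S4-a->S6 S4-b->S4 S4-c->S4 S5-a->S3 S5-b->S2 S5-c->S7 S6-a->S6 S6-b->S4 S6-c->S8 S7-a->S9 S7-b->S2 S7-c->S2 S8-a->S6 S8-b->S4 S8-c->S10 S9-a->S9 S9-b->S9 S9-c->S9 S10-a->S11 S10-b->S4 S10-c->S4 S11-a->S11 S11-b->S11 S11-c->S11

Run two small machines in parallel and take their product. One (4 states) tracks whether the input so far still matches the prefix `ab`; the other (5 states) tracks whether and how much of `acca` has been seen. Each combined state is a pair, one component from each; accept when both components accept.
          a    b    c  
>  S0     S1   S2   S2 
   S1     S3   S4   S5 
   S2     S3   S2   S2 
   S3     S3   S2   S5 
   S4     S6   S4   S4 
   S5     S3   S2   S7 
   S6     S6   S4   S8 
   S7     S9   S2   S2 
   S8     S6   S4  S10 
   S9     S9   S9   S9 
   S10   S11   S4   S4 
 * S11   S11  S11  S11 
(> = start, * = accepting)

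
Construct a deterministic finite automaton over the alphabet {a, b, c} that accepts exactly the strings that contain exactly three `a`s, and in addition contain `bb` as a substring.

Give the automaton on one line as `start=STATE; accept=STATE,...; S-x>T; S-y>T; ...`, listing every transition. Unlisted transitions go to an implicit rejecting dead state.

Build one automaton per condition and run them in lockstep. One (5 states) tracks the count of `a`s, saturating at 4; the other (3 states) tracks whether and how much of `bb` has been seen. Each combined state is a pair, one component from each; accept when both components accept. Equivalent product states are then merged.
With 13 states:
          a    b    c  
>  q0     q1   q2   q0 
   q1     q3   q4   q1 
   q2     q1   q5   q0 
   q3     q6   q7   q3 
   q4     q3   q8   q1 
   q5     q8   q5   q5 
   q6     q9  q10   q6 
   q7     q6  q11   q3 
   q8    q11   q8   q8 
   q9     q9   q9   q9 
   q10    q9  q12   q6 
   q11   q12  q11  q11 
 * q12    q9  q12  q12 
(> = start, * = accepting)

start=q0; accept=q12; q0-a>q1; q0-b>q2; q0-c>q0; q1-a>q3; q1-b>q4; q1-c>q1; q2-a>q1; q2-b>q5; q2-c>q0; q3-a>q6; q3-b>q7; q3-c>q3; q4-a>q3; q4-b>q8; q4-c>q1; q5-a>q8; q5-b>q5; q5-c>q5; q6-a>q9; q6-b>q10; q6-c>q6; q7-a>q6; q7-b>q11; q7-c>q3; q8-a>q11; q8-b>q8; q8-c>q8; q9-a>q9; q9-b>q9; q9-c>q9; q10-a>q9; q10-b>q12; q10-c>q6; q11-a>q12; q11-b>q11; q11-c>q11; q12-a>q9; q12-b>q12; q12-c>q12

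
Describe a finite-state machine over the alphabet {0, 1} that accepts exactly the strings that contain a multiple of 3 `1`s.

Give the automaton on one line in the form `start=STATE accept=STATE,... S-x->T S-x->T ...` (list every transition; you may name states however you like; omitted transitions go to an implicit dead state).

The only thing that matters is how many `1`s have appeared, reduced mod 3. Use one state per residue: S0 for 0, …, S2 for 2. Reading `1` moves to the next residue; anything else stays put. S0 is accepting.
A 3-state machine:
        0   1  
>* S0   S0  S1 
   S1   S1  S2 
   S2   S2  S0 
(> = start, * = accepting)

start=S0 accept=S0 S0-0->S0 S0-1->S1 S1-0->S1 S1-1->S2 S2-0->S2 S2-1->S0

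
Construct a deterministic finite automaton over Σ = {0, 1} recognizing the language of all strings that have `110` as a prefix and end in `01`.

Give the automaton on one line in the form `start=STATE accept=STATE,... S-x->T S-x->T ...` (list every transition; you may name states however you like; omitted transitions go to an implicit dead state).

Handle the two conditions separately and then intersect. One (5 states) tracks whether the input so far still matches the prefix `110`; the other (3 states) tracks how much of the suffix `01` has currently been matched. Each combined state is a pair, one component from each; accept when both components accept. After merging equivalent states the machine shrinks.
        0   1  
>  s0   s1  s2 
   s1   s1  s1 
   s2   s1  s3 
   s3   s4  s1 
   s4   s4  s5 
 * s5   s4  s6 
   s6   s4  s6 
(> = start, * = accepting)

start=s0 accept=s5 s0-0->s1 s0-1->s2 s1-0->s1 s1-1->s1 s2-0->s1 s2-1->s3 s3-0->s4 s3-1->s1 s4-0->s4 s4-1->s5 s5-0->s4 s5-1->s6 s6-0->s4 s6-1->s6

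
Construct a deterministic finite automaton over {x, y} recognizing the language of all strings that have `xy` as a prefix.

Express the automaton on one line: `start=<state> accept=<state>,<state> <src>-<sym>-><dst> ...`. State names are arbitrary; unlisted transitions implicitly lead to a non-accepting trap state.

start=s0 accept=s2 s0-x->s1 s0-y->s3 s1-x->s3 s1-y->s2 s2-x->s2 s2-y->s2 s3-x->s3 s3-y->s3

Check the first 2 symbols one by one: s0 through s1 record how many have matched `xy` so far; any wrong symbol goes to the dead state s3. After all 2 match we enter the accepting sink s2.
With 4 states:
        x   y  
>  s0   s1  s3 
   s1   s3  s2 
 * s2   s2  s2 
   s3   s3  s3 
(> = start, * = accepting)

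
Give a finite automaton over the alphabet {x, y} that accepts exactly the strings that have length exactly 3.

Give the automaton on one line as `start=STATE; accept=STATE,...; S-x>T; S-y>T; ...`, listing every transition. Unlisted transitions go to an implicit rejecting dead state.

We only need to distinguish lengths 0, 1, …, 3, and '>3'. Chain S0 → S1 → S2 → S3 → S4 on every symbol, with S4 looping. Accepting states: {S3}.
        x   y  
>  S0   S1  S1 
   S1   S2  S2 
   S2   S3  S3 
 * S3   S4  S4 
   S4   S4  S4 
(> = start, * = accepting)

start=S0; accept=S3; S0-x>S1; S0-y>S1; S1-x>S2; S1-y>S2; S2-x>S3; S2-y>S3; S3-x>S4; S3-y>S4; S4-x>S4; S4-y>S4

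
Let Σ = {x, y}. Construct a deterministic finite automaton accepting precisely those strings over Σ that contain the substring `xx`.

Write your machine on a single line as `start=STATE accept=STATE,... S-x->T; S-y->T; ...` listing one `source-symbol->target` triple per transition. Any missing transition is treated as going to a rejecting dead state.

Track how much of `xx` has been matched so far: state S0 is no progress, S2 is the absorbing accept state reached once `xx` has occurred. Intermediate states record partial matches; on a mismatch, fall back to the longest reusable overlap.
With 3 states:
        x   y  
>  S0   S1  S0 
   S1   S2  S0 
 * S2   S2  S2 
(> = start, * = accepting)

start=S0; accept=S2; S0-x->S1; S0-y->S0; S1-x->S2; S1-y->S0; S2-x->S2; S2-y->S2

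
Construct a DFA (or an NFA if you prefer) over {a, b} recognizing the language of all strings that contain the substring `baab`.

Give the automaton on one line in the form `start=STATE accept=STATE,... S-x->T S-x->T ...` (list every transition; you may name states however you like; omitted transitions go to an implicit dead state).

States S0..S3 record the length of the longest prefix of `baab` that matches the current input suffix. Reaching S4 means `baab` has been seen, and we stay there forever. Accept from S4.
        a   b  
>  S0   S0  S1 
   S1   S2  S1 
   S2   S3  S1 
   S3   S0  S4 
 * S4   S4  S4 
(> = start, * = accepting)

start=S0 accept=S4 S0-a->S0 S0-b->S1 S1-a->S2 S1-b->S1 S2-a->S3 S2-b->S1 S3-a->S0 S3-b->S4 S4-a->S4 S4-b->S4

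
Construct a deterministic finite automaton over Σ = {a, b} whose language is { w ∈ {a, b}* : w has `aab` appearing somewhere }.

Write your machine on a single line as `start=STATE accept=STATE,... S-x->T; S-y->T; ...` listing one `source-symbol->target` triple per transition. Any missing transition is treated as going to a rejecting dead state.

start=q0; accept=q3; q0-a->q1; q0-b->q0; q1-a->q2; q1-b->q0; q2-a->q2; q2-b->q3; q3-a->q3; q3-b->q3

Track how much of `aab` has been matched so far: state q0 is no progress, q3 is the absorbing accept state reached once `aab` has occurred. Intermediate states record partial matches; on a mismatch, fall back to the longest reusable overlap.
A 4-state machine:
        a   b  
>  q0   q1  q0 
   q1   q2  q0 
   q2   q2  q3 
 * q3   q3  q3 
(> = start, * = accepting)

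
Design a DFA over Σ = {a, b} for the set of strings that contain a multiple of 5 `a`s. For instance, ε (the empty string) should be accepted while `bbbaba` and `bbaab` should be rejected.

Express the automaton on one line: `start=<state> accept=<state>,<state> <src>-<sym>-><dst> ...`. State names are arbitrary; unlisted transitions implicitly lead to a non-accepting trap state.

Keep the running count of `a`s modulo 5: each `a` advances along the cycle q0 → q1 → q2 → q3 → q4 → q0 while other symbols loop. Accept at q0.
        a   b  
>* q0   q1  q0 
   q1   q2  q1 
   q2   q3  q2 
   q3   q4  q3 
   q4   q0  q4 
(> = start, * = accepting)

start=q0 accept=q0 q0-a->q1 q0-b->q0 q1-a->q2 q1-b->q1 q2-a->q3 q2-b->q2 q3-a->q4 q3-b->q3 q4-a->q0 q4-b->q4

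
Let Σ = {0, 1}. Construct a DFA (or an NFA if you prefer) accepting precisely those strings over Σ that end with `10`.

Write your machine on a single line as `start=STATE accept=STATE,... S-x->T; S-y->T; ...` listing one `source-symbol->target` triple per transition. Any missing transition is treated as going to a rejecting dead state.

start=q0; accept=q2; q0-0->q0; q0-1->q1; q1-0->q2; q1-1->q1; q2-0->q0; q2-1->q1

Let each state record the length of the longest suffix of the input read so far that is also a prefix of `10`. q1 means the last symbol is `1`; q2 means the last 2 symbols are `10`. Accept only at q2, where the string currently ends in `10`.
With 3 states:
        0   1  
>  q0   q0  q1 
   q1   q2  q1 
 * q2   q0  q1 
(> = start, * = accepting)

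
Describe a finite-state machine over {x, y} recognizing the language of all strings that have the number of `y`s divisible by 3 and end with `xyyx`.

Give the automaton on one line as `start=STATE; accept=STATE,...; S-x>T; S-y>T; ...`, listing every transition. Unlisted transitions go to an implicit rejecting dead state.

Run two small machines in parallel and take their product. One (3 states) tracks the count of `y`s modulo 3; the other (5 states) tracks how much of the suffix `xyyx` has currently been matched. Each combined state is a pair, one component from each; accept when both components accept. After merging equivalent states the machine shrinks.
        x   y  
>  q0   q0  q1 
   q1   q2  q3 
   q2   q2  q4 
   q3   q3  q0 
   q4   q3  q5 
   q5   q6  q1 
 * q6   q0  q1 
(> = start, * = accepting)

start=q0; accept=q6; q0-x>q0; q0-y>q1; q1-x>q2; q1-y>q3; q2-x>q2; q2-y>q4; q3-x>q3; q3-y>q0; q4-x>q3; q4-y>q5; q5-x>q6; q5-y>q1; q6-x>q0; q6-y>q1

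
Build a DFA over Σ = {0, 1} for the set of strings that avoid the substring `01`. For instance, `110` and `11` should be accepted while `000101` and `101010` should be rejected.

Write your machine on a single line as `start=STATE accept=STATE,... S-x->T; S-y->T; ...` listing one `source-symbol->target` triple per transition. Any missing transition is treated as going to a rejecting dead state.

Track partial matches of the forbidden pattern `01`. State q2 is a dead state reached once `01` has occurred; every other state accepts. q0 means no part of `01` is currently matched.
With 3 states:
        0   1  
>* q0   q1  q0 
 * q1   q1  q2 
   q2   q2  q2 
(> = start, * = accepting)

start=q0; accept=q0,q1; q0-0->q1; q0-1->q0; q1-0->q1; q1-1->q2; q2-0->q2; q2-1->q2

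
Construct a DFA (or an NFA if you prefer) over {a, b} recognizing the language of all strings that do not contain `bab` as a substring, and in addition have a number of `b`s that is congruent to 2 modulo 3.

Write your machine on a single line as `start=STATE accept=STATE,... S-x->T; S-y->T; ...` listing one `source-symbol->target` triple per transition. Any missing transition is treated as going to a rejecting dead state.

start=S0; accept=S3,S6,S9; S0-a->S0; S0-b->S1; S1-a->S2; S1-b->S3; S2-a->S4; S2-b->S5; S3-a->S6; S3-b->S7; S4-a->S4; S4-b->S3; S5-a->S5; S5-b->S8; S6-a->S9; S6-b->S8; S7-a->S10; S7-b->S1; S8-a->S8; S8-b->S11; S9-a->S9; S9-b->S7; S10-a->S0; S10-b->S11; S11-a->S11; S11-b->S5

Build one automaton per condition and run them in lockstep. The first has 4 states tracking partial matches of the forbidden pattern `bab`; the second has 3 states tracking the count of `b`s modulo 3. A product state is a pair (one from each), accepting exactly when both do.
          a    b  
>  S0     S0   S1 
   S1     S2   S3 
   S2     S4   S5 
 * S3     S6   S7 
   S4     S4   S3 
   S5     S5   S8 
 * S6     S9   S8 
   S7    S10   S1 
   S8     S8  S11 
 * S9     S9   S7 
   S10    S0  S11 
   S11   S11   S5 
(> = start, * = accepting)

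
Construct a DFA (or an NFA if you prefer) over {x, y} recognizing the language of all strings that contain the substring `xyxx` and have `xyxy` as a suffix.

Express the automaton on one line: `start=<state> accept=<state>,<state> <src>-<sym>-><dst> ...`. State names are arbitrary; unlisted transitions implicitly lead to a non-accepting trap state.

start=q0 accept=q9 q0-x->q1 q0-y->q0 q1-x->q1 q1-y->q2 q2-x->q3 q2-y->q0 q3-x->q4 q3-y->q5 q4-x->q4 q4-y->q6 q5-x->q3 q5-y->q0 q6-x->q7 q6-y->q8 q7-x->q4 q7-y->q9 q8-x->q4 q8-y->q8 q9-x->q7 q9-y->q8

Run two small machines in parallel and take their product. One (5 states) tracks whether and how much of `xyxx` has been seen; the other (5 states) tracks how much of the suffix `xyxy` has currently been matched. Each combined state is a pair, one component from each; accept when both components accept.
With 10 states:
        x   y  
>  q0   q1  q0 
   q1   q1  q2 
   q2   q3  q0 
   q3   q4  q5 
   q4   q4  q6 
   q5   q3  q0 
   q6   q7  q8 
   q7   q4  q9 
   q8   q4  q8 
 * q9   q7  q8 
(> = start, * = accepting)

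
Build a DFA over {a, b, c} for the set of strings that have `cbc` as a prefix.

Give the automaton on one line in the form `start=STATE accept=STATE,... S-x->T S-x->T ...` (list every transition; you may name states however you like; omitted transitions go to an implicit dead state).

Walk along `cbc` while the input agrees: from S0 take `c` to S1, and so on. Any deviation drops to the rejecting sink S4. Once S3 is reached the prefix is confirmed and every continuation is accepted.
With 5 states:
        a   b   c  
>  S0   S4  S4  S1 
   S1   S4  S2  S4 
   S2   S4  S4  S3 
 * S3   S3  S3  S3 
   S4   S4  S4  S4 
(> = start, * = accepting)

start=S0 accept=S3 S0-a->S4 S0-b->S4 S0-c->S1 S1-a->S4 S1-b->S2 S1-c->S4 S2-a->S4 S2-b->S4 S2-c->S3 S3-a->S3 S3-b->S3 S3-c->S3 S4-a->S4 S4-b->S4 S4-c->S4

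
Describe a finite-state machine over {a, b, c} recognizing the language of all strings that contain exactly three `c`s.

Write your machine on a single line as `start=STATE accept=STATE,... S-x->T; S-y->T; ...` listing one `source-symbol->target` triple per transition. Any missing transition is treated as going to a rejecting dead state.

start=q0; accept=q3; q0-a->q0; q0-b->q0; q0-c->q1; q1-a->q1; q1-b->q1; q1-c->q2; q2-a->q2; q2-b->q2; q2-c->q3; q3-a->q3; q3-b->q3; q3-c->q4; q4-a->q4; q4-b->q4; q4-c->q4

Only the number of `c`s matters, and only up to 4. Make a chain q0 → q1 → q2 → q3 → q4 advanced by each `c` (with q4 absorbing); every other symbol self-loops. The accepting set is {q3}.
5 states suffice.
        a   b   c  
>  q0   q0  q0  q1 
   q1   q1  q1  q2 
   q2   q2  q2  q3 
 * q3   q3  q3  q4 
   q4   q4  q4  q4 
(> = start, * = accepting)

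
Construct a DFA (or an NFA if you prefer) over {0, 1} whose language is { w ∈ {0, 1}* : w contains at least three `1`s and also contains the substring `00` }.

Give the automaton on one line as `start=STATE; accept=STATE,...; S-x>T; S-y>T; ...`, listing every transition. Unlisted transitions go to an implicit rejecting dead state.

Run two small machines in parallel and take their product. One (5 states) tracks the count of `1`s, saturating at 4; the other (3 states) tracks whether and how much of `00` has been seen. Each combined state is a pair, one component from each; accept when both components accept.
          0    1  
>  q0     q1   q2 
   q1     q3   q2 
   q2     q4   q5 
   q3     q3   q6 
   q4     q6   q5 
   q5     q7   q8 
   q6     q6   q9 
   q7     q9   q8 
   q8    q10  q11 
   q9     q9  q12 
   q10   q12  q11 
   q11   q13  q11 
 * q12   q12  q14 
   q13   q14  q11 
 * q14   q14  q14 
(> = start, * = accepting)

start=q0; accept=q12,q14; q0-0>q1; q0-1>q2; q1-0>q3; q1-1>q2; q2-0>q4; q2-1>q5; q3-0>q3; q3-1>q6; q4-0>q6; q4-1>q5; q5-0>q7; q5-1>q8; q6-0>q6; q6-1>q9; q7-0>q9; q7-1>q8; q8-0>q10; q8-1>q11; q9-0>q9; q9-1>q12; q10-0>q12; q10-1>q11; q11-0>q13; q11-1>q11; q12-0>q12; q12-1>q14; q13-0>q14; q13-1>q11; q14-0>q14; q14-1>q14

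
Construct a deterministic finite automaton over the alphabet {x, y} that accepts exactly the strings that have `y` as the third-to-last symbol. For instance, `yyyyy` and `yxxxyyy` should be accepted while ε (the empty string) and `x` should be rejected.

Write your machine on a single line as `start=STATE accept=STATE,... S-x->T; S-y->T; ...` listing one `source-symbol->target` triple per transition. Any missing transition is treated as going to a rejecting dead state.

start=S0; accept=S11,S12,S13,S14; S0-x->S1; S0-y->S2; S1-x->S3; S1-y->S4; S2-x->S5; S2-y->S6; S3-x->S7; S3-y->S8; S4-x->S9; S4-y->S10; S5-x->S11; S5-y->S12; S6-x->S13; S6-y->S14; S7-x->S7; S7-y->S8; S8-x->S9; S8-y->S10; S9-x->S11; S9-y->S12; S10-x->S13; S10-y->S14; S11-x->S7; S11-y->S8; S12-x->S9; S12-y->S10; S13-x->S11; S13-y->S12; S14-x->S13; S14-y->S14

A DFA must remember the last 3 symbols (since which symbol is third-to-last isn't known until the input ends). Use one state per possible window of the last ≤3 symbols; accept from those whose window starts with `y`.
15 states suffice.
          x    y  
>  S0     S1   S2 
   S1     S3   S4 
   S2     S5   S6 
   S3     S7   S8 
   S4     S9  S10 
   S5    S11  S12 
   S6    S13  S14 
   S7     S7   S8 
   S8     S9  S10 
   S9    S11  S12 
   S10   S13  S14 
 * S11    S7   S8 
 * S12    S9  S10 
 * S13   S11  S12 
 * S14   S13  S14 
(> = start, * = accepting)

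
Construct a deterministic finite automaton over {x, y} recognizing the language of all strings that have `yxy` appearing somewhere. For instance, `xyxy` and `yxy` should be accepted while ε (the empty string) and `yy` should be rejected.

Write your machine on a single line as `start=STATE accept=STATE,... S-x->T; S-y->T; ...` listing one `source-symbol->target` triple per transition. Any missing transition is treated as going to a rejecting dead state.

Track how much of `yxy` has been matched so far: state A is no progress, D is the absorbing accept state reached once `yxy` has occurred. Intermediate states record partial matches; on a mismatch, fall back to the longest reusable overlap.
4 states suffice.
       x  y 
>  A   A  B 
   B   C  B 
   C   A  D 
 * D   D  D 
(> = start, * = accepting)

start=A; accept=D; A-x->A; A-y->B; B-x->C; B-y->B; C-x->A; C-y->D; D-x->D; D-y->D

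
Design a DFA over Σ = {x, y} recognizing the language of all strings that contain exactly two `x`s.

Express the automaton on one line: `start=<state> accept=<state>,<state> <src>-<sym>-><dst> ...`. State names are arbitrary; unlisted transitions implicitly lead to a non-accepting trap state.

start=q0 accept=q2 q0-x->q1 q0-y->q0 q1-x->q2 q1-y->q1 q2-x->q3 q2-y->q2 q3-x->q3 q3-y->q3

Count `x`s, saturating at 3: states q0 through q2 mean 0 through 2 `x`s seen; q3 means more than 2. Each `x` increments (capped at q3); other symbols loop. Accept from {q2}.
A 4-state machine:
        x   y  
>  q0   q1  q0 
   q1   q2  q1 
 * q2   q3  q2 
   q3   q3  q3 
(> = start, * = accepting)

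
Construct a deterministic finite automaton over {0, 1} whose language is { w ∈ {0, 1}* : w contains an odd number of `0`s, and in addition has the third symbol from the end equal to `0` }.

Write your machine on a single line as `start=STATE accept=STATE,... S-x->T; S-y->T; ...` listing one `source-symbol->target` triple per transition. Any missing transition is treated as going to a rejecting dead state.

start=q0; accept=q7,q10,q16,q17; q0-0->q1; q0-1->q2; q1-0->q3; q1-1->q4; q2-0->q5; q2-1->q6; q3-0->q7; q3-1->q8; q4-0->q9; q4-1->q10; q5-0->q11; q5-1->q12; q6-0->q13; q6-1->q14; q7-0->q15; q7-1->q16; q8-0->q17; q8-1->q18; q9-0->q19; q9-1->q20; q10-0->q21; q10-1->q22; q11-0->q7; q11-1->q8; q12-0->q9; q12-1->q10; q13-0->q11; q13-1->q12; q14-0->q13; q14-1->q14; q15-0->q7; q15-1->q8; q16-0->q9; q16-1->q10; q17-0->q11; q17-1->q12; q18-0->q13; q18-1->q14; q19-0->q15; q19-1->q16; q20-0->q17; q20-1->q18; q21-0->q19; q21-1->q20; q22-0->q21; q22-1->q22

Handle the two conditions separately and then intersect. One (2 states) tracks the count of `0`s modulo 2; the other (15 states) tracks the last 3 symbols read. Each combined state is a pair, one component from each; accept when both components accept.
23 states suffice.
          0    1  
>  q0     q1   q2 
   q1     q3   q4 
   q2     q5   q6 
   q3     q7   q8 
   q4     q9  q10 
   q5    q11  q12 
   q6    q13  q14 
 * q7    q15  q16 
   q8    q17  q18 
   q9    q19  q20 
 * q10   q21  q22 
   q11    q7   q8 
   q12    q9  q10 
   q13   q11  q12 
   q14   q13  q14 
   q15    q7   q8 
 * q16    q9  q10 
 * q17   q11  q12 
   q18   q13  q14 
   q19   q15  q16 
   q20   q17  q18 
   q21   q19  q20 
   q22   q21  q22 
(> = start, * = accepting)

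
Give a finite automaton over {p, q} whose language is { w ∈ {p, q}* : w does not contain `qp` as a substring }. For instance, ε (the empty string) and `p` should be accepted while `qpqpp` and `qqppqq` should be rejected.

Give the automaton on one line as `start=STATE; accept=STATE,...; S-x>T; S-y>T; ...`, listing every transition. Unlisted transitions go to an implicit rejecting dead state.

Track partial matches of the forbidden pattern `qp`. State S2 is a dead state reached once `qp` has occurred; every other state accepts. S0 means no part of `qp` is currently matched.
3 states suffice.
        p   q  
>* S0   S0  S1 
 * S1   S2  S1 
   S2   S2  S2 
(> = start, * = accepting)

start=S0; accept=S0,S1; S0-p>S0; S0-q>S1; S1-p>S2; S1-q>S1; S2-p>S2; S2-q>S2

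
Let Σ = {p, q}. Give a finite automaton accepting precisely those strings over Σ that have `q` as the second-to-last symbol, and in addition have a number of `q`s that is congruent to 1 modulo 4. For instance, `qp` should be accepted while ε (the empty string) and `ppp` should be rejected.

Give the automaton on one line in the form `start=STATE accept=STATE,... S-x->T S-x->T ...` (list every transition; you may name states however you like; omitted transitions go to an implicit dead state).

Handle the two conditions separately and then intersect. The first has 7 states tracking the last 2 symbols read; the second has 4 states tracking the count of `q`s modulo 4. A product state is a pair (one from each), accepting exactly when both do. Minimizing collapses redundant product states.
        p   q  
>  S0   S0  S1 
   S1   S2  S3 
 * S2   S4  S3 
   S3   S3  S5 
   S4   S4  S3 
   S5   S5  S6 
   S6   S0  S7 
 * S7   S2  S3 
(> = start, * = accepting)

start=S0 accept=S2,S7 S0-p->S0 S0-q->S1 S1-p->S2 S1-q->S3 S2-p->S4 S2-q->S3 S3-p->S3 S3-q->S5 S4-p->S4 S4-q->S3 S5-p->S5 S5-q->S6 S6-p->S0 S6-q->S7 S7-p->S2 S7-q->S3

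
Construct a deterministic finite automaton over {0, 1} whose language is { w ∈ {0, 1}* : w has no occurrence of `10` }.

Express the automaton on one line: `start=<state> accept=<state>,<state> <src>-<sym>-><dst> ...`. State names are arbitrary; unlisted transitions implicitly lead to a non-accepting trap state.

This is the complement of 'contains `10`'. Use the same substring-matching states — S0 through S2 holding how much of `10` has just been matched — but flip the accepting set: everything except the trap S2 accepts.
3 states suffice.
        0   1  
>* S0   S0  S1 
 * S1   S2  S1 
   S2   S2  S2 
(> = start, * = accepting)

start=S0 accept=S0,S1 S0-0->S0 S0-1->S1 S1-0->S2 S1-1->S1 S2-0->S2 S2-1->S2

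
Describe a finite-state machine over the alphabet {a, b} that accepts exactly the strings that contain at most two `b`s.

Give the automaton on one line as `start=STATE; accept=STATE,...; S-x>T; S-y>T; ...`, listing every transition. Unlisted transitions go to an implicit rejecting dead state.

Only the number of `b`s matters, and only up to 3. Make a chain s0 → s1 → s2 → s3 advanced by each `b` (with s3 absorbing); every other symbol self-loops. The accepting set is {s0, s1, s2}.
        a   b  
>* s0   s0  s1 
 * s1   s1  s2 
 * s2   s2  s3 
   s3   s3  s3 
(> = start, * = accepting)

start=s0; accept=s0,s1,s2; s0-a>s0; s0-b>s1; s1-a>s1; s1-b>s2; s2-a>s2; s2-b>s3; s3-a>s3; s3-b>s3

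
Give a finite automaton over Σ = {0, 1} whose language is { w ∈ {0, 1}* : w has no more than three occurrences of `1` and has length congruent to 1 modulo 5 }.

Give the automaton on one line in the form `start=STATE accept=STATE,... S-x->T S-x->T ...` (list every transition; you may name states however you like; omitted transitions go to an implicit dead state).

start=S0 accept=S1,S2,S18,S19 S0-0->S1 S0-1->S2 S1-0->S3 S1-1->S4 S2-0->S4 S2-1->S5 S3-0->S6 S3-1->S7 S4-0->S7 S4-1->S8 S5-0->S8 S5-1->S9 S6-0->S10 S6-1->S11 S7-0->S11 S7-1->S12 S8-0->S12 S8-1->S13 S9-0->S13 S9-1->S14 S10-0->S0 S10-1->S15 S11-0->S15 S11-1->S16 S12-0->S16 S12-1->S17 S13-0->S17 S13-1->S14 S14-0->S14 S14-1->S14 S15-0->S2 S15-1->S18 S16-0->S18 S16-1->S19 S17-0->S19 S17-1->S14 S18-0->S5 S18-1->S20 S19-0->S20 S19-1->S14 S20-0->S9 S20-1->S14

Build one automaton per condition and run them in lockstep. One (5 states) tracks the count of `1`s, saturating at 4; the other (5 states) tracks the input length modulo 5. Each combined state is a pair, one component from each; accept when both components accept. Minimizing collapses redundant product states.
With 21 states:
          0    1  
>  S0     S1   S2 
 * S1     S3   S4 
 * S2     S4   S5 
   S3     S6   S7 
   S4     S7   S8 
   S5     S8   S9 
   S6    S10  S11 
   S7    S11  S12 
   S8    S12  S13 
   S9    S13  S14 
   S10    S0  S15 
   S11   S15  S16 
   S12   S16  S17 
   S13   S17  S14 
   S14   S14  S14 
   S15    S2  S18 
   S16   S18  S19 
   S17   S19  S14 
 * S18    S5  S20 
 * S19   S20  S14 
   S20    S9  S14 
(> = start, * = accepting)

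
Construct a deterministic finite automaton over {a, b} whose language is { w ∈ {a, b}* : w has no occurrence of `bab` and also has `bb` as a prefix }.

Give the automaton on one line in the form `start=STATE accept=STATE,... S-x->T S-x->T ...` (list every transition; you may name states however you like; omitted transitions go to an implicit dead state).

Run two small machines in parallel and take their product. One (4 states) tracks partial matches of the forbidden pattern `bab`; the other (4 states) tracks whether the input so far still matches the prefix `bb`. Each combined state is a pair, one component from each; accept when both components accept. After merging equivalent states the machine shrinks.
6 states suffice.
        a   b  
>  q0   q1  q2 
   q1   q1  q1 
   q2   q1  q3 
 * q3   q4  q3 
 * q4   q5  q1 
 * q5   q5  q3 
(> = start, * = accepting)

start=q0 accept=q3,q4,q5 q0-a->q1 q0-b->q2 q1-a->q1 q1-b->q1 q2-a->q1 q2-b->q3 q3-a->q4 q3-b->q3 q4-a->q5 q4-b->q1 q5-a->q5 q5-b->q3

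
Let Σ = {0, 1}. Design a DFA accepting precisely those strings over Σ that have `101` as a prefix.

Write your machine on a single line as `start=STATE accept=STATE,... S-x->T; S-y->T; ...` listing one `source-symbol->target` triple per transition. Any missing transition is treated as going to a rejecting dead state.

start=s0; accept=s3; s0-0->s4; s0-1->s1; s1-0->s2; s1-1->s4; s2-0->s4; s2-1->s3; s3-0->s3; s3-1->s3; s4-0->s4; s4-1->s4

Walk along `101` while the input agrees: from s0 take `1` to s1, and so on. Any deviation drops to the rejecting sink s4. Once s3 is reached the prefix is confirmed and every continuation is accepted.
        0   1  
>  s0   s4  s1 
   s1   s2  s4 
   s2   s4  s3 
 * s3   s3  s3 
   s4   s4  s4 
(> = start, * = accepting)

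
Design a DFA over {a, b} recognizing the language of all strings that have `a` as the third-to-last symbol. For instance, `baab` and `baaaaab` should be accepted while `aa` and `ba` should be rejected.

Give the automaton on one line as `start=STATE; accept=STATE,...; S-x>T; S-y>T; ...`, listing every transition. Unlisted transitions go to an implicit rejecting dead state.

start=s0; accept=s7,s8,s9,s10; s0-a>s1; s0-b>s2; s1-a>s3; s1-b>s4; s2-a>s5; s2-b>s6; s3-a>s7; s3-b>s8; s4-a>s9; s4-b>s10; s5-a>s11; s5-b>s12; s6-a>s13; s6-b>s14; s7-a>s7; s7-b>s8; s8-a>s9; s8-b>s10; s9-a>s11; s9-b>s12; s10-a>s13; s10-b>s14; s11-a>s7; s11-b>s8; s12-a>s9; s12-b>s10; s13-a>s11; s13-b>s12; s14-a>s13; s14-b>s14

Because acceptance depends on a position counted from the end, the machine has to buffer the most recent 3 symbols. Make each state the string of the last up-to-3 symbols read; on input `x` shift the window left and append `x`. Accept when the buffered window has length 3 and begins with `a`.
A 15-state machine:
          a    b  
>  s0     s1   s2 
   s1     s3   s4 
   s2     s5   s6 
   s3     s7   s8 
   s4     s9  s10 
   s5    s11  s12 
   s6    s13  s14 
 * s7     s7   s8 
 * s8     s9  s10 
 * s9    s11  s12 
 * s10   s13  s14 
   s11    s7   s8 
   s12    s9  s10 
   s13   s11  s12 
   s14   s13  s14 
(> = start, * = accepting)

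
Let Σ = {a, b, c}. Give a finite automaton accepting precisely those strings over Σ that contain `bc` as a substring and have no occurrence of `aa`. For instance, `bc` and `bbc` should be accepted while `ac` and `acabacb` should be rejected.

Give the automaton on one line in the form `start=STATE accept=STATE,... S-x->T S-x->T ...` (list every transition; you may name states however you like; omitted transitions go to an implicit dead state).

Handle the two conditions separately and then intersect. The first has 3 states tracking whether and how much of `bc` has been seen; the second has 3 states tracking partial matches of the forbidden pattern `aa`. A product state is a pair (one from each), accepting exactly when both do. After merging equivalent states the machine shrinks.
6 states suffice.
        a   b   c  
>  S0   S1  S2  S0 
   S1   S3  S2  S0 
   S2   S1  S2  S4 
   S3   S3  S3  S3 
 * S4   S5  S4  S4 
 * S5   S3  S4  S4 
(> = start, * = accepting)

start=S0 accept=S4,S5 S0-a->S1 S0-b->S2 S0-c->S0 S1-a->S3 S1-b->S2 S1-c->S0 S2-a->S1 S2-b->S2 S2-c->S4 S3-a->S3 S3-b->S3 S3-c->S3 S4-a->S5 S4-b->S4 S4-c->S4 S5-a->S3 S5-b->S4 S5-c->S4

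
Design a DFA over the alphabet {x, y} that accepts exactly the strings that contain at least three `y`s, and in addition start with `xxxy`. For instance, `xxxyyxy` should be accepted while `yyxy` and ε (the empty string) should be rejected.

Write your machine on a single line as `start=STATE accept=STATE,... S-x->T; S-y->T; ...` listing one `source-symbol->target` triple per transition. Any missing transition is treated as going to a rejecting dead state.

Handle the two conditions separately and then intersect. The first has 5 states tracking the count of `y`s, saturating at 4; the second has 6 states tracking whether the input so far still matches the prefix `xxxy`. A product state is a pair (one from each), accepting exactly when both do.
With 13 states:
          x    y  
>  q0     q1   q2 
   q1     q3   q2 
   q2     q2   q4 
   q3     q5   q2 
   q4     q4   q6 
   q5     q7   q8 
   q6     q6   q9 
   q7     q7   q2 
   q8     q8  q10 
   q9     q9   q9 
   q10   q10  q11 
 * q11   q11  q12 
 * q12   q12  q12 
(> = start, * = accepting)

start=q0; accept=q11,q12; q0-x->q1; q0-y->q2; q1-x->q3; q1-y->q2; q2-x->q2; q2-y->q4; q3-x->q5; q3-y->q2; q4-x->q4; q4-y->q6; q5-x->q7; q5-y->q8; q6-x->q6; q6-y->q9; q7-x->q7; q7-y->q2; q8-x->q8; q8-y->q10; q9-x->q9; q9-y->q9; q10-x->q10; q10-y->q11; q11-x->q11; q11-y->q12; q12-x->q12; q12-y->q12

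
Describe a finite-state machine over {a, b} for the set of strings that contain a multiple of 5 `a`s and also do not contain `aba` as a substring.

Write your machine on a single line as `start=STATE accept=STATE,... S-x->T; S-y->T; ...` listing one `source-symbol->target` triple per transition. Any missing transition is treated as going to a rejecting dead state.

start=q0; accept=q0,q12,q16; q0-a->q1; q0-b->q0; q1-a->q2; q1-b->q3; q2-a->q4; q2-b->q5; q3-a->q6; q3-b->q7; q4-a->q8; q4-b->q9; q5-a->q10; q5-b->q11; q6-a->q10; q6-b->q6; q7-a->q2; q7-b->q7; q8-a->q12; q8-b->q13; q9-a->q14; q9-b->q15; q10-a->q14; q10-b->q10; q11-a->q4; q11-b->q11; q12-a->q1; q12-b->q16; q13-a->q17; q13-b->q18; q14-a->q17; q14-b->q14; q15-a->q8; q15-b->q15; q16-a->q19; q16-b->q0; q17-a->q19; q17-b->q17; q18-a->q12; q18-b->q18; q19-a->q6; q19-b->q19

Build one automaton per condition and run them in lockstep. The first has 5 states tracking the count of `a`s modulo 5; the second has 4 states tracking partial matches of the forbidden pattern `aba`. A product state is a pair (one from each), accepting exactly when both do.
          a    b  
>* q0     q1   q0 
   q1     q2   q3 
   q2     q4   q5 
   q3     q6   q7 
   q4     q8   q9 
   q5    q10  q11 
   q6    q10   q6 
   q7     q2   q7 
   q8    q12  q13 
   q9    q14  q15 
   q10   q14  q10 
   q11    q4  q11 
 * q12    q1  q16 
   q13   q17  q18 
   q14   q17  q14 
   q15    q8  q15 
 * q16   q19   q0 
   q17   q19  q17 
   q18   q12  q18 
   q19    q6  q19 
(> = start, * = accepting)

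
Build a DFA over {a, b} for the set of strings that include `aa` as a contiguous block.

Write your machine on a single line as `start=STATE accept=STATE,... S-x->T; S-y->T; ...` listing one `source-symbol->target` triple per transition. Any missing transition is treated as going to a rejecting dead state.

start=s0; accept=s2; s0-a->s1; s0-b->s0; s1-a->s2; s1-b->s0; s2-a->s2; s2-b->s2

States s0..s1 record the length of the longest prefix of `aa` that matches the current input suffix. Reaching s2 means `aa` has been seen, and we stay there forever. Accept from s2.
With 3 states:
        a   b  
>  s0   s1  s0 
   s1   s2  s0 
 * s2   s2  s2 
(> = start, * = accepting)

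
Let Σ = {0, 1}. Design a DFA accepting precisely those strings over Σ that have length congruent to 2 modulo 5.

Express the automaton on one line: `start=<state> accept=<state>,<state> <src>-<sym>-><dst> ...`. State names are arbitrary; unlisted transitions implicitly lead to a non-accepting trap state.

Only the length mod 5 matters, so use a 5-cycle: from any state, every input symbol moves to the next state, wrapping E back to A. Mark C accepting.
A 5-state machine:
       0  1 
>  A   B  B 
   B   C  C 
 * C   D  D 
   D   E  E 
   E   A  A 
(> = start, * = accepting)

start=A accept=C A-0->B A-1->B B-0->C B-1->C C-0->D C-1->D D-0->E D-1->E E-0->A E-1->A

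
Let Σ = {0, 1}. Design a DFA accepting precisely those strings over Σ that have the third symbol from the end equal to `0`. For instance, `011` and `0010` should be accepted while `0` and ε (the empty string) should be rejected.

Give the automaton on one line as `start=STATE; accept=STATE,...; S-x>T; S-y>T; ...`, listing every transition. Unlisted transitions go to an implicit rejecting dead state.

Because acceptance depends on a position counted from the end, the machine has to buffer the most recent 3 symbols. Make each state the string of the last up-to-3 symbols read; on input `x` shift the window left and append `x`. Accept when the buffered window has length 3 and begins with `0`.
With 15 states:
          0    1  
>  s0     s1   s2 
   s1     s3   s4 
   s2     s5   s6 
   s3     s7   s8 
   s4     s9  s10 
   s5    s11  s12 
   s6    s13  s14 
 * s7     s7   s8 
 * s8     s9  s10 
 * s9    s11  s12 
 * s10   s13  s14 
   s11    s7   s8 
   s12    s9  s10 
   s13   s11  s12 
   s14   s13  s14 
(> = start, * = accepting)

start=s0; accept=s7,s8,s9,s10; s0-0>s1; s0-1>s2; s1-0>s3; s1-1>s4; s2-0>s5; s2-1>s6; s3-0>s7; s3-1>s8; s4-0>s9; s4-1>s10; s5-0>s11; s5-1>s12; s6-0>s13; s6-1>s14; s7-0>s7; s7-1>s8; s8-0>s9; s8-1>s10; s9-0>s11; s9-1>s12; s10-0>s13; s10-1>s14; s11-0>s7; s11-1>s8; s12-0>s9; s12-1>s10; s13-0>s11; s13-1>s12; s14-0>s13; s14-1>s14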